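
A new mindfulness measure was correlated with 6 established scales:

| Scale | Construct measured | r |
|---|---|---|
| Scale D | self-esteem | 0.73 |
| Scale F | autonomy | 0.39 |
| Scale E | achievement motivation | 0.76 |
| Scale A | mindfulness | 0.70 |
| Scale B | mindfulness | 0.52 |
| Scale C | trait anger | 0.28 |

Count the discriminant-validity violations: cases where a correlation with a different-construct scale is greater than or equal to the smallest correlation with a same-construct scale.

Convergent (same construct = mindfulness): Scale A, Scale B.
Smallest convergent = 0.52. Discriminant values: 0.73, 0.39, 0.76, 0.28; count ≥ 0.52 → 2.

2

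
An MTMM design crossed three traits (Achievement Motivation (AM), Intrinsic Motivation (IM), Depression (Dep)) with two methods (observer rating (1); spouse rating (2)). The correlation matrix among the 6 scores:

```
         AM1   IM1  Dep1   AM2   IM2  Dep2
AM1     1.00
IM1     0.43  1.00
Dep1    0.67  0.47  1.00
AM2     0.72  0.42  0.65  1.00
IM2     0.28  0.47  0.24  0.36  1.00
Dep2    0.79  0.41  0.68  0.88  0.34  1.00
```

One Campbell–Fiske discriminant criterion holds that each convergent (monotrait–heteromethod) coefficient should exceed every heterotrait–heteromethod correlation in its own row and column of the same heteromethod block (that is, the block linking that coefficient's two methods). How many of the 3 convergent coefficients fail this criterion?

2

Checking each validity diagonal entry against its comparison values:
AM (methods 1·2): 0.72 vs {0.28, 0.42, 0.79, 0.65} → fail.
IM (methods 1·2): 0.47 vs {0.42, 0.28, 0.41, 0.24} → pass.
Dep (methods 1·2): 0.68 vs {0.65, 0.79, 0.24, 0.41} → fail.
2 of 3 fail.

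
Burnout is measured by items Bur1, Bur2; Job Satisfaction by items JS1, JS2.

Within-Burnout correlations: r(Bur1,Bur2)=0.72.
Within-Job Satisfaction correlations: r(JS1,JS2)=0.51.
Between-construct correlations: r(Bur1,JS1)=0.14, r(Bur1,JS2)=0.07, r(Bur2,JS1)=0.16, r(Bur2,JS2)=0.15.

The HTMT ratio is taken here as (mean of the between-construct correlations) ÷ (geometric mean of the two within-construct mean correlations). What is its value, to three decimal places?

0.215

Mean between = 0.52/4 = 0.1300.
Mean within-Bur = 0.72/1 = 0.7200; mean within-JS = 0.51/1 = 0.5100.
Geometric mean = √(0.7200 × 0.5100) = 0.6060.
HTMT = 0.1300 / 0.6060 = 0.215.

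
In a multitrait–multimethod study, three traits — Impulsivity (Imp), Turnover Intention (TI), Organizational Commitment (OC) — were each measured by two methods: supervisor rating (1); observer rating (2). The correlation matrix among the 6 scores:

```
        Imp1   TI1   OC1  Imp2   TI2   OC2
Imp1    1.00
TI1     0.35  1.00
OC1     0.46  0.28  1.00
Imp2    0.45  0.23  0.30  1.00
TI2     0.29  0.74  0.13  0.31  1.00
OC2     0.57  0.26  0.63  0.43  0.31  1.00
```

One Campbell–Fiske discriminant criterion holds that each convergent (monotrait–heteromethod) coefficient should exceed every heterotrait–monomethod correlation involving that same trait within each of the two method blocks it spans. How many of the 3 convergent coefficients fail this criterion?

Each convergent coefficient versus the relevant comparison correlations:
Imp (methods 1·2): 0.45 vs {0.35, 0.31, 0.46, 0.43} → fail.
TI (methods 1·2): 0.74 vs {0.35, 0.31, 0.28, 0.31} → pass.
OC (methods 1·2): 0.63 vs {0.46, 0.43, 0.28, 0.31} → pass.
1 of 3 fail.

1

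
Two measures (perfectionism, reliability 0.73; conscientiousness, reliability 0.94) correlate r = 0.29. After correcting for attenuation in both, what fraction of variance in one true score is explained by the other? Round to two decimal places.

0.12

Disattenuated r = 0.29 / √(0.73 × 0.94) = 0.29 / 0.8284 = 0.3501.
Shared true-score variance = 0.3501² = 0.1226 ≈ 0.12.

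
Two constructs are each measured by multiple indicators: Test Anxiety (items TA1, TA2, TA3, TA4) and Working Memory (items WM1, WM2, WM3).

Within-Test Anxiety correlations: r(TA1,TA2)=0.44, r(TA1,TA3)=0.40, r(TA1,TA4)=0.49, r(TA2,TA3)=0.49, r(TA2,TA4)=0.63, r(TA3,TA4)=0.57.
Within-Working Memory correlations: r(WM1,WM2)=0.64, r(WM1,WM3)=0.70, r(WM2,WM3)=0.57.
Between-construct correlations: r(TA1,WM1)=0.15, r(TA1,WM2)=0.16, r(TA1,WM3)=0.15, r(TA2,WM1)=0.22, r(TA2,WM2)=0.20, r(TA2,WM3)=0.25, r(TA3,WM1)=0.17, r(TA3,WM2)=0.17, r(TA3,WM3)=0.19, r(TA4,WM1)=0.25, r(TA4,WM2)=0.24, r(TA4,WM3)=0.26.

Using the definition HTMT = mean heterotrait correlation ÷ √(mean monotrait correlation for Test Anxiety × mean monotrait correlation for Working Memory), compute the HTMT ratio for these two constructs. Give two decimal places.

Mean between = 2.41/12 = 0.2008.
Mean within-TA = 3.02/6 = 0.5033; mean within-WM = 1.91/3 = 0.6367.
Geometric mean = √(0.5033 × 0.6367) = 0.5661.
HTMT = 0.2008 / 0.5661 = 0.35.

0.35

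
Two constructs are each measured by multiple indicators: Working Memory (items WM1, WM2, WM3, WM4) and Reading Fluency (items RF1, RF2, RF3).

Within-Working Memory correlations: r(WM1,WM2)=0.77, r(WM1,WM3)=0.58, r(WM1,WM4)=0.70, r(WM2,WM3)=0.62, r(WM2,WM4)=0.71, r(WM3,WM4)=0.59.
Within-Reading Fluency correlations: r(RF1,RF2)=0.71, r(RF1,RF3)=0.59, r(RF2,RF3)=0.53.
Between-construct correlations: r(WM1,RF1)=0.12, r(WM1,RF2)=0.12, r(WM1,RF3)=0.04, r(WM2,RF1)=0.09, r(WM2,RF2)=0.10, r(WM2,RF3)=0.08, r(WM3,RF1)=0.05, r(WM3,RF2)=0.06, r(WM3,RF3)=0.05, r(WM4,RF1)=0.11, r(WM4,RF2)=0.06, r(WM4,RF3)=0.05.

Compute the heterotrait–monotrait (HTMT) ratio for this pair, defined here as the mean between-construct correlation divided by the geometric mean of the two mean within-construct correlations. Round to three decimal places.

0.122

Mean heterotrait r = 0.93/12 = 0.0775.
Mean within-WM = 3.97/6 = 0.6617; mean within-RF = 1.83/3 = 0.6100.
Geometric mean = √(0.6617 × 0.6100) = 0.6353.
HTMT = 0.0775 / 0.6353 = 0.122.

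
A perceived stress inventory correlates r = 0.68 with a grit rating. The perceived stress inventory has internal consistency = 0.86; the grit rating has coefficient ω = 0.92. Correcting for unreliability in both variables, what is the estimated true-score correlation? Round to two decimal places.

0.76

r_true = r_obs / √(r_xx · r_yy) = 0.68 / √(0.86 × 0.92) = 0.68 / √0.7912 = 0.68 / 0.8895 ≈ 0.76.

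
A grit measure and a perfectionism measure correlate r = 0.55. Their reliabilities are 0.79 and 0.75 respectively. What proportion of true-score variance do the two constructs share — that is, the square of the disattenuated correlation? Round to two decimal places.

Disattenuated r = 0.55 / √(0.79 × 0.75) = 0.55 / 0.7697 = 0.7146.
Shared true-score variance = 0.7146² = 0.5107 ≈ 0.51.

0.51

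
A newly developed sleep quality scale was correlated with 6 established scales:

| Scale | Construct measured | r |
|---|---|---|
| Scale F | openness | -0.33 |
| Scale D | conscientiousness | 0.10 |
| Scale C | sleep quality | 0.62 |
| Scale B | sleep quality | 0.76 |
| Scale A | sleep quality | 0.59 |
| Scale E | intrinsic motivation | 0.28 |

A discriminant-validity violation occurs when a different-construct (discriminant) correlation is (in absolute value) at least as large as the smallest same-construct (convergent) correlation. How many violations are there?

Convergent (same construct = sleep quality): Scale C, Scale B, Scale A.
Smallest convergent = 0.59. Discriminant |r|: 0.33, 0.10, 0.28; count ≥ 0.59 → 0.

0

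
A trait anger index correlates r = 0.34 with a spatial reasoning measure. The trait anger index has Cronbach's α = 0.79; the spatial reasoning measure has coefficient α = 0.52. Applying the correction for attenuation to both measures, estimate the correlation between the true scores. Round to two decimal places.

0.53

r_true = r_obs / √(r_xx · r_yy) = 0.34 / √(0.79 × 0.52) = 0.34 / √0.4108 = 0.34 / 0.6409 ≈ 0.53.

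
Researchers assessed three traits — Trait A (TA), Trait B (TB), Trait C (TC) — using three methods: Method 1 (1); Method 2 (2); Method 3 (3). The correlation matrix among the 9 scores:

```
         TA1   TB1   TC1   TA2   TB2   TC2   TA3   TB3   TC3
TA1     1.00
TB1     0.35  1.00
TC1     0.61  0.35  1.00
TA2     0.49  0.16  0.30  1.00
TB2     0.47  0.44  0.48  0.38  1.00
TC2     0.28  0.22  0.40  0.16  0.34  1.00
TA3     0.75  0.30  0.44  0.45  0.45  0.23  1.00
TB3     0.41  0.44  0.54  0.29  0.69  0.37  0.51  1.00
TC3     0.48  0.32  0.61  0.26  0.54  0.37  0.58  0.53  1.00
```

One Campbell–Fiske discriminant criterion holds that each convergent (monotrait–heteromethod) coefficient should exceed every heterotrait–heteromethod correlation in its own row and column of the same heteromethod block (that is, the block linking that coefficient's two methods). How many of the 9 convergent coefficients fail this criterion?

Each convergent coefficient versus the relevant comparison correlations:
TA (methods 1·2): 0.49 vs {0.47, 0.16, 0.28, 0.30} → pass.
TA (methods 1·3): 0.75 vs {0.41, 0.30, 0.48, 0.44} → pass.
TA (methods 2·3): 0.45 vs {0.29, 0.45, 0.26, 0.23} → fail.
TB (methods 1·2): 0.44 vs {0.16, 0.47, 0.22, 0.48} → fail.
TB (methods 1·3): 0.44 vs {0.30, 0.41, 0.32, 0.54} → fail.
TB (methods 2·3): 0.69 vs {0.45, 0.29, 0.54, 0.37} → pass.
TC (methods 1·2): 0.40 vs {0.30, 0.28, 0.48, 0.22} → fail.
TC (methods 1·3): 0.61 vs {0.44, 0.48, 0.54, 0.32} → pass.
TC (methods 2·3): 0.37 vs {0.23, 0.26, 0.37, 0.54} → fail.
5 of 9 fail.

5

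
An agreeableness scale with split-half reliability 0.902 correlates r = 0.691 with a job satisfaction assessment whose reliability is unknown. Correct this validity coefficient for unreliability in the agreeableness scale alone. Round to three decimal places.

Single correction: r_c = r_obs / √r_xx = 0.691 / √0.902 = 0.691 / 0.9497 ≈ 0.728.

0.728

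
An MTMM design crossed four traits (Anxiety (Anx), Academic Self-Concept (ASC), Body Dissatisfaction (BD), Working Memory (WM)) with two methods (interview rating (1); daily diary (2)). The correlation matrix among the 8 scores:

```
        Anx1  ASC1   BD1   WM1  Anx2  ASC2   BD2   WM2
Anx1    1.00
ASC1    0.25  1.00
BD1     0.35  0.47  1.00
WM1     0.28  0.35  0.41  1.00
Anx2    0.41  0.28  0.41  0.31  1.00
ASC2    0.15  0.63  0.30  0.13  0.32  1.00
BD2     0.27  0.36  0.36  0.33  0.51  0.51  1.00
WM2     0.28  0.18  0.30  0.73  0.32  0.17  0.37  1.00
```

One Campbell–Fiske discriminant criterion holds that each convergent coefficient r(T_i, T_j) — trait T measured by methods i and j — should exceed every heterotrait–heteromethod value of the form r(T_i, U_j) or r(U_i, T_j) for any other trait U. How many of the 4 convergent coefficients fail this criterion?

Each convergent coefficient versus the relevant comparison correlations:
Anx (methods 1·2): 0.41 vs {0.15, 0.28, 0.27, 0.41, 0.28, 0.31} → fail.
ASC (methods 1·2): 0.63 vs {0.28, 0.15, 0.36, 0.30, 0.18, 0.13} → pass.
BD (methods 1·2): 0.36 vs {0.41, 0.27, 0.30, 0.36, 0.30, 0.33} → fail.
WM (methods 1·2): 0.73 vs {0.31, 0.28, 0.13, 0.18, 0.33, 0.30} → pass.
2 of 4 fail.

2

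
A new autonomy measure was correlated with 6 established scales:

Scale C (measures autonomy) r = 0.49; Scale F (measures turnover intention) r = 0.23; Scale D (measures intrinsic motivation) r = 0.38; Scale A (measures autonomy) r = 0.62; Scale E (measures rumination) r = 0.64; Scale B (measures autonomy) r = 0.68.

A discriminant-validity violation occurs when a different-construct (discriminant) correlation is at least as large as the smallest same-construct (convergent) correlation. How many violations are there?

Convergent (same construct = autonomy): Scale C, Scale A, Scale B.
Smallest convergent = 0.49. Discriminant values: 0.23, 0.38, 0.64; count ≥ 0.49 → 1.

1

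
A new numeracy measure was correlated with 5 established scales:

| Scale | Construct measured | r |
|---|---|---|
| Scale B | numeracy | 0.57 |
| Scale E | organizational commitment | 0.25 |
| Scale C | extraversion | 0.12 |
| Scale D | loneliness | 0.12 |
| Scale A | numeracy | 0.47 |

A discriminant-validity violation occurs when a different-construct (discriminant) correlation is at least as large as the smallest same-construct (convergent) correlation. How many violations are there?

Convergent (same construct = numeracy): Scale B, Scale A.
Smallest convergent = 0.47. Discriminant values: 0.25, 0.12, 0.12; count ≥ 0.47 → 0.

0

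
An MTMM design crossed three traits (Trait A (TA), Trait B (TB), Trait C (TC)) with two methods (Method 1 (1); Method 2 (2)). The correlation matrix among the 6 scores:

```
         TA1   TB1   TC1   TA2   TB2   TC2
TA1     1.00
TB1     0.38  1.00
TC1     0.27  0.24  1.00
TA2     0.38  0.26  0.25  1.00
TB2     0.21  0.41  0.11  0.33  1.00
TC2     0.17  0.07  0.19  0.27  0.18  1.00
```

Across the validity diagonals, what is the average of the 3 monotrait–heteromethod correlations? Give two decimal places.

Convergent values: 0.38, 0.41, 0.19; mean = 0.98/3 = 0.33.

0.33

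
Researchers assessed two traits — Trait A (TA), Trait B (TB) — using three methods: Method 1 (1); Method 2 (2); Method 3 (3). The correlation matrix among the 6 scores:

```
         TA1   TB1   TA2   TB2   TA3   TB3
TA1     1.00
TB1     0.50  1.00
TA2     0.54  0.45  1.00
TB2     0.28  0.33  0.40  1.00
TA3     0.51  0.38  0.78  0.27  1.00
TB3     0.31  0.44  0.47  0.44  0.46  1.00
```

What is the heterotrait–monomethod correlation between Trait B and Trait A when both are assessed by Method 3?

0.46

Different traits, same method: r(TB3, TA3) = 0.46.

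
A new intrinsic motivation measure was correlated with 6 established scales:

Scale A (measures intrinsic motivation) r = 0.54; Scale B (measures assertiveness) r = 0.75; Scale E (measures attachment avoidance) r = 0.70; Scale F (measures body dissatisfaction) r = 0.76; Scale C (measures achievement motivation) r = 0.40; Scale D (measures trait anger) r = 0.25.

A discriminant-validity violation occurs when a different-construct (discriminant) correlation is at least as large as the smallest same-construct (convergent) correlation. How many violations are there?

3

Convergent (same construct = intrinsic motivation): Scale A.
Smallest convergent = 0.54. Discriminant values: 0.75, 0.70, 0.76, 0.40, 0.25; count ≥ 0.54 → 3.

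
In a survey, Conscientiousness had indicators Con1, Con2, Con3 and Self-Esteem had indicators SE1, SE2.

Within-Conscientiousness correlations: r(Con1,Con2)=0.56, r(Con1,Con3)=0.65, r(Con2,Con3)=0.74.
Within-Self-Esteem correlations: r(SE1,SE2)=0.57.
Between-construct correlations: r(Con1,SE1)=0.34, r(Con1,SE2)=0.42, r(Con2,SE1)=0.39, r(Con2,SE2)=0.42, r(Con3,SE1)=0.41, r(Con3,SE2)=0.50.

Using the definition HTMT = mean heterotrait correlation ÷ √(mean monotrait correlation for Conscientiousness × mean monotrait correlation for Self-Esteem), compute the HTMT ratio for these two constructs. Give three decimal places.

0.679

Between-construct mean = 2.48/6 = 0.4133.
Mean within-Con = 1.95/3 = 0.6500; mean within-SE = 0.57/1 = 0.5700.
Geometric mean = √(0.6500 × 0.5700) = 0.6087.
HTMT = 0.4133 / 0.6087 = 0.679.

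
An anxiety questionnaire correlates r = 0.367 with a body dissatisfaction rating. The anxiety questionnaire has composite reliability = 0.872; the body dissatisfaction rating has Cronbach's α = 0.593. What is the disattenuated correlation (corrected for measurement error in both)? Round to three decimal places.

r_true = r_obs / √(r_xx · r_yy) = 0.367 / √(0.872 × 0.593) = 0.367 / √0.517096 = 0.367 / 0.7191 ≈ 0.510.

0.510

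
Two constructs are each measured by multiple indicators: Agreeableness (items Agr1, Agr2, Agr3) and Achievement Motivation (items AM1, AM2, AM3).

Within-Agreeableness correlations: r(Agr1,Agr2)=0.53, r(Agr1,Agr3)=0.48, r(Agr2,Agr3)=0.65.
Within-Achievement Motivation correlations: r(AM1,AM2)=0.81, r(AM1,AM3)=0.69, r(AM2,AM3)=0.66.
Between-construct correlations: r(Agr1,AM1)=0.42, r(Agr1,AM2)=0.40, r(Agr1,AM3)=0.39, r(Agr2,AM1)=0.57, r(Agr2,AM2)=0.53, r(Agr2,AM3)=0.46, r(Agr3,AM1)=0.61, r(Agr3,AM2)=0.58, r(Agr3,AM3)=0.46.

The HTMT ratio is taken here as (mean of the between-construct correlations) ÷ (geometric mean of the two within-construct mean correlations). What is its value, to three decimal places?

Between-construct mean = 4.42/9 = 0.4911.
Mean within-Agr = 1.66/3 = 0.5533; mean within-AM = 2.16/3 = 0.7200.
Geometric mean = √(0.5533 × 0.7200) = 0.6312.
HTMT = 0.4911 / 0.6312 = 0.778.

0.778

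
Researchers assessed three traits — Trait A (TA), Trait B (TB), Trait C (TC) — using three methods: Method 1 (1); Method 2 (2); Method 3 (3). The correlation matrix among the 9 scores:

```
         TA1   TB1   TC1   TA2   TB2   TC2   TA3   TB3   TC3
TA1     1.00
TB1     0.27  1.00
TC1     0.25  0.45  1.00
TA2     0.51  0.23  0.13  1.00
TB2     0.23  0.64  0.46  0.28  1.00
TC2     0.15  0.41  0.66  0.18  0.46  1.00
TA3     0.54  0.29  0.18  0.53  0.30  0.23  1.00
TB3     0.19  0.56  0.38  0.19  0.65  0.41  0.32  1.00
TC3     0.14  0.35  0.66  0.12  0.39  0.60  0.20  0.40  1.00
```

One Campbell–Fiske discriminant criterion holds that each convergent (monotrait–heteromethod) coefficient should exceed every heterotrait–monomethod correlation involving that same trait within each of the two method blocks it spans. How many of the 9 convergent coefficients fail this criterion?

Each convergent coefficient versus the relevant comparison correlations:
TA (methods 1·2): 0.51 vs {0.27, 0.28, 0.25, 0.18} → pass.
TA (methods 1·3): 0.54 vs {0.27, 0.32, 0.25, 0.20} → pass.
TA (methods 2·3): 0.53 vs {0.28, 0.32, 0.18, 0.20} → pass.
TB (methods 1·2): 0.64 vs {0.27, 0.28, 0.45, 0.46} → pass.
TB (methods 1·3): 0.56 vs {0.27, 0.32, 0.45, 0.40} → pass.
TB (methods 2·3): 0.65 vs {0.28, 0.32, 0.46, 0.40} → pass.
TC (methods 1·2): 0.66 vs {0.25, 0.18, 0.45, 0.46} → pass.
TC (methods 1·3): 0.66 vs {0.25, 0.20, 0.45, 0.40} → pass.
TC (methods 2·3): 0.60 vs {0.18, 0.20, 0.46, 0.40} → pass.
0 of 9 fail.

0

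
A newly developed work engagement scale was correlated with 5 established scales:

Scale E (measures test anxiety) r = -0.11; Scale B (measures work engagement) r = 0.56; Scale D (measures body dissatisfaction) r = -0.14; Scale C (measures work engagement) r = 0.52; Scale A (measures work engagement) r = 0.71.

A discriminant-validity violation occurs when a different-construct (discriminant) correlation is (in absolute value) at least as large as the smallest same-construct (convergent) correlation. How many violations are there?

0

Convergent (same construct = work engagement): Scale B, Scale C, Scale A.
Smallest convergent = 0.52. Discriminant |r|: 0.11, 0.14; count ≥ 0.52 → 0.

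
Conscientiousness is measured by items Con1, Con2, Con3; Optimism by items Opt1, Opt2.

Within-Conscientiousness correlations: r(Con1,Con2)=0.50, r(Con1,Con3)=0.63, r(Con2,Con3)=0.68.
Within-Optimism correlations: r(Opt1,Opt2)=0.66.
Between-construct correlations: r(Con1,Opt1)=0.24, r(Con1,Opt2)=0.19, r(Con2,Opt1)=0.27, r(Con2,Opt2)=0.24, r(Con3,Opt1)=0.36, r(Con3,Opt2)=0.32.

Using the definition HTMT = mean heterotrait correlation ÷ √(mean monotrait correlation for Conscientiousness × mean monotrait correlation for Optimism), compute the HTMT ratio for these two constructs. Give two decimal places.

Between-construct mean = 1.62/6 = 0.2700.
Mean within-Con = 1.81/3 = 0.6033; mean within-Opt = 0.66/1 = 0.6600.
Geometric mean = √(0.6033 × 0.6600) = 0.6310.
HTMT = 0.2700 / 0.6310 = 0.43.

0.43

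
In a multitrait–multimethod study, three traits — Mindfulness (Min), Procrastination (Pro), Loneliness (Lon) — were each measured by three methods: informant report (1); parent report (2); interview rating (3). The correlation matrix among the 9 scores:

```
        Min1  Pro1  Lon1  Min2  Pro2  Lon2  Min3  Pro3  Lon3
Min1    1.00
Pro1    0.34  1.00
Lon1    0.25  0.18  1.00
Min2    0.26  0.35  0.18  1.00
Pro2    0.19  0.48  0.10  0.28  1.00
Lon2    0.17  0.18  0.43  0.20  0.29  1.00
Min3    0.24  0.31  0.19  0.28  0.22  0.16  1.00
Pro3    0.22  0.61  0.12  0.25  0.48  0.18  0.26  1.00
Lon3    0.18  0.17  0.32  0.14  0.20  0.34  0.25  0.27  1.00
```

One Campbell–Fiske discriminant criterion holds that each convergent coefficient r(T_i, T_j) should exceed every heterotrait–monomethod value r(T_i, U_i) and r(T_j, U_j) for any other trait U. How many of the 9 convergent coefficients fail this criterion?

3

Checking each validity diagonal entry against its comparison values:
Min (methods 1·2): 0.26 vs {0.34, 0.28, 0.25, 0.20} → fail.
Min (methods 1·3): 0.24 vs {0.34, 0.26, 0.25, 0.25} → fail.
Min (methods 2·3): 0.28 vs {0.28, 0.26, 0.20, 0.25} → fail.
Pro (methods 1·2): 0.48 vs {0.34, 0.28, 0.18, 0.29} → pass.
Pro (methods 1·3): 0.61 vs {0.34, 0.26, 0.18, 0.27} → pass.
Pro (methods 2·3): 0.48 vs {0.28, 0.26, 0.29, 0.27} → pass.
Lon (methods 1·2): 0.43 vs {0.25, 0.20, 0.18, 0.29} → pass.
Lon (methods 1·3): 0.32 vs {0.25, 0.25, 0.18, 0.27} → pass.
Lon (methods 2·3): 0.34 vs {0.20, 0.25, 0.29, 0.27} → pass.
3 of 9 fail.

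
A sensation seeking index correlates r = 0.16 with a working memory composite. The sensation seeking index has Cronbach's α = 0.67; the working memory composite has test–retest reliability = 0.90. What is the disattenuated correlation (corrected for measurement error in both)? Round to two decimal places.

r_true = r_obs / √(r_xx · r_yy) = 0.16 / √(0.67 × 0.90) = 0.16 / √0.6030 = 0.16 / 0.7765 ≈ 0.21.

0.21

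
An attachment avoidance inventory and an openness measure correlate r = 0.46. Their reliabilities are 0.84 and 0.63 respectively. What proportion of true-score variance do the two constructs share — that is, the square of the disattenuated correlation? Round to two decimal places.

Disattenuated r = 0.46 / √(0.84 × 0.63) = 0.46 / 0.7275 = 0.6323.
Shared true-score variance = 0.6323² = 0.3998 ≈ 0.40.

0.40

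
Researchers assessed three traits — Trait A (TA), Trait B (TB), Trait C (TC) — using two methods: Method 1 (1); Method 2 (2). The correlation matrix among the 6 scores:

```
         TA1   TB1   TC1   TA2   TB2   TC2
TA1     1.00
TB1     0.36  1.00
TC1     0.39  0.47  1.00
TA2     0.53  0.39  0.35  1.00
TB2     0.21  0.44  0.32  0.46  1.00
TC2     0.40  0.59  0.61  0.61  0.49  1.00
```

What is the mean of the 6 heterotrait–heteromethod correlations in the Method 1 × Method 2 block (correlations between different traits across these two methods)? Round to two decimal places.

HTHM values (method 1 × method 2): 0.21, 0.40, 0.39, 0.59, 0.35, 0.32; mean = 2.26/6 = 0.38.

0.38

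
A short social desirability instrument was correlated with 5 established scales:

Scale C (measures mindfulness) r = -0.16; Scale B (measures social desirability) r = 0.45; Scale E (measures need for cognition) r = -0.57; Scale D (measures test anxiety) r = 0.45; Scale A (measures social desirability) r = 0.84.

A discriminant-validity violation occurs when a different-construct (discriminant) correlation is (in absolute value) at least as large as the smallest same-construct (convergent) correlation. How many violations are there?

2

Convergent (same construct = social desirability): Scale B, Scale A.
Smallest convergent = 0.45. Discriminant |r|: 0.16, 0.57, 0.45; count ≥ 0.45 → 2.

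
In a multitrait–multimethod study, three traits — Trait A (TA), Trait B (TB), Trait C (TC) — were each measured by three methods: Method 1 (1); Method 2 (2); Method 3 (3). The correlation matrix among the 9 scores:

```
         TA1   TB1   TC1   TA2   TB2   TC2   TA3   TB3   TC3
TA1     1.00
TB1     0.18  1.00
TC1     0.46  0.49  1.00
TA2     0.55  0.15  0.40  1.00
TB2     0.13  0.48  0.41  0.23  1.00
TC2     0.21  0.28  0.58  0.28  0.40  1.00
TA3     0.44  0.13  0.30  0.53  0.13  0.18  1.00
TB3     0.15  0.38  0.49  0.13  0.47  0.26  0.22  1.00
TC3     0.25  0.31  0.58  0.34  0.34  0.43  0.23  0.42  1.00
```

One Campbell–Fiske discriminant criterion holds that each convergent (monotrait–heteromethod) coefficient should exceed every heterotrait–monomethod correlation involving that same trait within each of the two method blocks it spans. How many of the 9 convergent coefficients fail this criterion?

Each convergent coefficient versus the relevant comparison correlations:
TA (methods 1·2): 0.55 vs {0.18, 0.23, 0.46, 0.28} → pass.
TA (methods 1·3): 0.44 vs {0.18, 0.22, 0.46, 0.23} → fail.
TA (methods 2·3): 0.53 vs {0.23, 0.22, 0.28, 0.23} → pass.
TB (methods 1·2): 0.48 vs {0.18, 0.23, 0.49, 0.40} → fail.
TB (methods 1·3): 0.38 vs {0.18, 0.22, 0.49, 0.42} → fail.
TB (methods 2·3): 0.47 vs {0.23, 0.22, 0.40, 0.42} → pass.
TC (methods 1·2): 0.58 vs {0.46, 0.28, 0.49, 0.40} → pass.
TC (methods 1·3): 0.58 vs {0.46, 0.23, 0.49, 0.42} → pass.
TC (methods 2·3): 0.43 vs {0.28, 0.23, 0.40, 0.42} → pass.
3 of 9 fail.

3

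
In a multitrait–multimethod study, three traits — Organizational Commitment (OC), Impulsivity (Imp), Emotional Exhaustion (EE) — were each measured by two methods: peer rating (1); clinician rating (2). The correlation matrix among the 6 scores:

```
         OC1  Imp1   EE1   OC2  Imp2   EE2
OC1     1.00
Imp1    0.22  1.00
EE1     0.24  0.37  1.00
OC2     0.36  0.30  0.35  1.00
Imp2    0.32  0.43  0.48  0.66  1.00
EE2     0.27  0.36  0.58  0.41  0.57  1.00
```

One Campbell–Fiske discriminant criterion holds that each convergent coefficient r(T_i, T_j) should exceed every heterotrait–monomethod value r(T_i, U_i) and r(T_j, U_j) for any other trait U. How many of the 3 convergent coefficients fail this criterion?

Each convergent coefficient versus the relevant comparison correlations:
OC (methods 1·2): 0.36 vs {0.22, 0.66, 0.24, 0.41} → fail.
Imp (methods 1·2): 0.43 vs {0.22, 0.66, 0.37, 0.57} → fail.
EE (methods 1·2): 0.58 vs {0.24, 0.41, 0.37, 0.57} → pass.
2 of 3 fail.

2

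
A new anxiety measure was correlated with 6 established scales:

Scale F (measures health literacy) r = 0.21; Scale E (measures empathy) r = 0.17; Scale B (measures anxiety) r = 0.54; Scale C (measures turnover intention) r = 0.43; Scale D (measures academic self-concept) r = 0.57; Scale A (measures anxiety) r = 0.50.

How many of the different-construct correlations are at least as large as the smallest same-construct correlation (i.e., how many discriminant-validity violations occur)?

1

Convergent (same construct = anxiety): Scale B, Scale A.
Smallest convergent = 0.50. Discriminant values: 0.21, 0.17, 0.43, 0.57; count ≥ 0.50 → 1.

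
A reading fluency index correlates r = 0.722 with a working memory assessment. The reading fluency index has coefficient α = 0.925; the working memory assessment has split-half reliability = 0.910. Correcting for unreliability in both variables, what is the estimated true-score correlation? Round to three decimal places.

0.787

r_true = r_obs / √(r_xx · r_yy) = 0.722 / √(0.925 × 0.910) = 0.722 / √0.841750 = 0.722 / 0.9175 ≈ 0.787.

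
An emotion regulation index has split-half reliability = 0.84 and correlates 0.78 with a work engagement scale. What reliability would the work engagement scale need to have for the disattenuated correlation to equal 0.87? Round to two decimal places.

0.96

r_true = r_obs / √(r_xx · r_yy) ⇒ 0.87 = 0.78 / √(0.84 · r_yy).
√(0.84 · r_yy) = 0.78 / 0.87 = 0.8966; 0.84 · r_yy = 0.8039; r_yy = 0.8039 / 0.84 ≈ 0.96.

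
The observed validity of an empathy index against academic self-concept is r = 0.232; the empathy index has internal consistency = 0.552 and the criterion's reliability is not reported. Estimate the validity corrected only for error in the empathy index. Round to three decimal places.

Single correction: r_c = r_obs / √r_xx = 0.232 / √0.552 = 0.232 / 0.7430 ≈ 0.312.

0.312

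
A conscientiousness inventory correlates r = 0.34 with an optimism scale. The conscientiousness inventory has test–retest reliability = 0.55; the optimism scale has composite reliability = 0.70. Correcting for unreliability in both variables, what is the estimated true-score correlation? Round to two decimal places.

r_true = r_obs / √(r_xx · r_yy) = 0.34 / √(0.55 × 0.70) = 0.34 / √0.3850 = 0.34 / 0.6205 ≈ 0.55.

0.55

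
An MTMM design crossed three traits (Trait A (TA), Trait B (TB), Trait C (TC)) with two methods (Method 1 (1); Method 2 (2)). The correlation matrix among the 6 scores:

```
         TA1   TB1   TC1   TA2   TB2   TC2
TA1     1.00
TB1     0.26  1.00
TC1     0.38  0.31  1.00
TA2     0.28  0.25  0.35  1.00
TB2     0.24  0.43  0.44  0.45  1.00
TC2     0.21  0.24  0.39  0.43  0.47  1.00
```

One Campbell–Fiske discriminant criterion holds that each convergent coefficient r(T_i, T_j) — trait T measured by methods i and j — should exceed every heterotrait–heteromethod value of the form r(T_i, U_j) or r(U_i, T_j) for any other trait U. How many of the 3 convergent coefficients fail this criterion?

Each convergent coefficient versus the relevant comparison correlations:
TA (methods 1·2): 0.28 vs {0.24, 0.25, 0.21, 0.35} → fail.
TB (methods 1·2): 0.43 vs {0.25, 0.24, 0.24, 0.44} → fail.
TC (methods 1·2): 0.39 vs {0.35, 0.21, 0.44, 0.24} → fail.
3 of 3 fail.

3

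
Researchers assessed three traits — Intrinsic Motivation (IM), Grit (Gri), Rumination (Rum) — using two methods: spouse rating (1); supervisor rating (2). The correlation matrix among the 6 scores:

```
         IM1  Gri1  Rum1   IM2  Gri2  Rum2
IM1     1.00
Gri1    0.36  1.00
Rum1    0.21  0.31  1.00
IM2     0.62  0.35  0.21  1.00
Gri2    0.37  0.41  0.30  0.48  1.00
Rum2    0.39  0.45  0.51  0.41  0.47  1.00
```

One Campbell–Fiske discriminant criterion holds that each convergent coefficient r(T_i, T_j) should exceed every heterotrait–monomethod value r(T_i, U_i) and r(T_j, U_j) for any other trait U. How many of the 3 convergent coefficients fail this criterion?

1

Each convergent coefficient versus the relevant comparison correlations:
IM (methods 1·2): 0.62 vs {0.36, 0.48, 0.21, 0.41} → pass.
Gri (methods 1·2): 0.41 vs {0.36, 0.48, 0.31, 0.47} → fail.
Rum (methods 1·2): 0.51 vs {0.21, 0.41, 0.31, 0.47} → pass.
1 of 3 fail.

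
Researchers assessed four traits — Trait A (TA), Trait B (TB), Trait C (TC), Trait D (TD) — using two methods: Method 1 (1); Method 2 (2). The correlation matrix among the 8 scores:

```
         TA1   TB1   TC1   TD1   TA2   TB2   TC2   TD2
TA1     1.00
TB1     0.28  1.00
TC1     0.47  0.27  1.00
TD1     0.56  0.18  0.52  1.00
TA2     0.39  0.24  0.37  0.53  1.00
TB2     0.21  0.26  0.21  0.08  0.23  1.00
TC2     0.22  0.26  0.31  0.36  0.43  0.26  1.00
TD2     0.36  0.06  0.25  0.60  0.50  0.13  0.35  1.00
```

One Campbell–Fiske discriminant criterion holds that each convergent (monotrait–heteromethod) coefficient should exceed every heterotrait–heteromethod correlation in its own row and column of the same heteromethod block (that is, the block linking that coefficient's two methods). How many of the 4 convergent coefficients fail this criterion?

3

Convergent coefficients and their comparison sets:
TA (methods 1·2): 0.39 vs {0.21, 0.24, 0.22, 0.37, 0.36, 0.53} → fail.
TB (methods 1·2): 0.26 vs {0.24, 0.21, 0.26, 0.21, 0.06, 0.08} → fail.
TC (methods 1·2): 0.31 vs {0.37, 0.22, 0.21, 0.26, 0.25, 0.36} → fail.
TD (methods 1·2): 0.60 vs {0.53, 0.36, 0.08, 0.06, 0.36, 0.25} → pass.
3 of 4 fail.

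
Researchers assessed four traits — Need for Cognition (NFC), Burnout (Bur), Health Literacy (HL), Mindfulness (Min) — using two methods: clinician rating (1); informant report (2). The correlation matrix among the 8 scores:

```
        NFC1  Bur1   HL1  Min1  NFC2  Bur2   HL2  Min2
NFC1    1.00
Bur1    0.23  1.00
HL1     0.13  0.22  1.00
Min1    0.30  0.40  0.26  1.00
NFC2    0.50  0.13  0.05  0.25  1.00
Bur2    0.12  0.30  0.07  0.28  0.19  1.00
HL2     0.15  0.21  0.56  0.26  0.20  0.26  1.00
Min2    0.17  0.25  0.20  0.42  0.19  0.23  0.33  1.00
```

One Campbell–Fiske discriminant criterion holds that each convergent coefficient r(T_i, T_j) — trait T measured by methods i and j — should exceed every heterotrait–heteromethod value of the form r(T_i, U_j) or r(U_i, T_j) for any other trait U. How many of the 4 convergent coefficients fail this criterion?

Each convergent coefficient versus the relevant comparison correlations:
NFC (methods 1·2): 0.50 vs {0.12, 0.13, 0.15, 0.05, 0.17, 0.25} → pass.
Bur (methods 1·2): 0.30 vs {0.13, 0.12, 0.21, 0.07, 0.25, 0.28} → pass.
HL (methods 1·2): 0.56 vs {0.05, 0.15, 0.07, 0.21, 0.20, 0.26} → pass.
Min (methods 1·2): 0.42 vs {0.25, 0.17, 0.28, 0.25, 0.26, 0.20} → pass.
0 of 4 fail.

0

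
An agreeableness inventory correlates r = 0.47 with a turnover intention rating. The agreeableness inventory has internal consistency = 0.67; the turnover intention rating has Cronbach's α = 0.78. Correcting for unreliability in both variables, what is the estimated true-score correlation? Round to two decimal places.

0.65

r_true = r_obs / √(r_xx · r_yy) = 0.47 / √(0.67 × 0.78) = 0.47 / √0.5226 = 0.47 / 0.7229 ≈ 0.65.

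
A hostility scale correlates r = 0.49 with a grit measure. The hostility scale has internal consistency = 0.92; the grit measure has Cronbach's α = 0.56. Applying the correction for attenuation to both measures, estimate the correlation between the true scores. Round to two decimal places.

r_true = r_obs / √(r_xx · r_yy) = 0.49 / √(0.92 × 0.56) = 0.49 / √0.5152 = 0.49 / 0.7178 ≈ 0.68.

0.68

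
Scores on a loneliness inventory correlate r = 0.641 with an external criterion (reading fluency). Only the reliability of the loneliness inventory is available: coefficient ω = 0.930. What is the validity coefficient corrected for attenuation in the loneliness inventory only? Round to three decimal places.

Single correction: r_c = r_obs / √r_xx = 0.641 / √0.930 = 0.641 / 0.9644 ≈ 0.665.

0.665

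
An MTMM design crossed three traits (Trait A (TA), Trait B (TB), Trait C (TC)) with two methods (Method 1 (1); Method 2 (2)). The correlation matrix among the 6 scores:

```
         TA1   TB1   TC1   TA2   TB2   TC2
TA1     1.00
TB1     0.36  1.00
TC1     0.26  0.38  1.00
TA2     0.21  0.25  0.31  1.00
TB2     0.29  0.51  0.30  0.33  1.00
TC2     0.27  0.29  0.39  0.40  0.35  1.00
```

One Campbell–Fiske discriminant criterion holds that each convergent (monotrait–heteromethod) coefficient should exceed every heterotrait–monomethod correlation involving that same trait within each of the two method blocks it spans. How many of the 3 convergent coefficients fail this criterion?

2

Each convergent coefficient versus the relevant comparison correlations:
TA (methods 1·2): 0.21 vs {0.36, 0.33, 0.26, 0.40} → fail.
TB (methods 1·2): 0.51 vs {0.36, 0.33, 0.38, 0.35} → pass.
TC (methods 1·2): 0.39 vs {0.26, 0.40, 0.38, 0.35} → fail.
2 of 3 fail.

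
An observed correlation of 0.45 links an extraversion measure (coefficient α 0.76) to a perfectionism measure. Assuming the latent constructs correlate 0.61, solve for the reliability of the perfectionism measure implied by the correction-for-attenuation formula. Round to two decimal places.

r_true = r_obs / √(r_xx · r_yy) ⇒ 0.61 = 0.45 / √(0.76 · r_yy).
√(0.76 · r_yy) = 0.45 / 0.61 = 0.7377; 0.76 · r_yy = 0.5442; r_yy = 0.5442 / 0.76 ≈ 0.72.

0.72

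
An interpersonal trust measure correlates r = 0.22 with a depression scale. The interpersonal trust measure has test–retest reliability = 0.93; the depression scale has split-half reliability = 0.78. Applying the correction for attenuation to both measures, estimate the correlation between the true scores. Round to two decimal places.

0.26

r_true = r_obs / √(r_xx · r_yy) = 0.22 / √(0.93 × 0.78) = 0.22 / √0.7254 = 0.22 / 0.8517 ≈ 0.26.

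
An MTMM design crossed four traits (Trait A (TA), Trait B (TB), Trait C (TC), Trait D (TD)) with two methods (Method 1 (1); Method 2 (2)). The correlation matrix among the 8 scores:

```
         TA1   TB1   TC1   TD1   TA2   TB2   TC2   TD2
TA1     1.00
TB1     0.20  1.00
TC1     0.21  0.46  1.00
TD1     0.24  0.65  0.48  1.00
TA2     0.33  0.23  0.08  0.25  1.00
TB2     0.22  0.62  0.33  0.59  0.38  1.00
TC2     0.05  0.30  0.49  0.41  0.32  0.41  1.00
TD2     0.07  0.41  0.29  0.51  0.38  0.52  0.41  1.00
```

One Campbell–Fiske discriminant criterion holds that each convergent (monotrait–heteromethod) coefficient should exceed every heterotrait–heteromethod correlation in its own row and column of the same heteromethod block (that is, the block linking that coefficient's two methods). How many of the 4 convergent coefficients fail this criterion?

Convergent coefficients and their comparison sets:
TA (methods 1·2): 0.33 vs {0.22, 0.23, 0.05, 0.08, 0.07, 0.25} → pass.
TB (methods 1·2): 0.62 vs {0.23, 0.22, 0.30, 0.33, 0.41, 0.59} → pass.
TC (methods 1·2): 0.49 vs {0.08, 0.05, 0.33, 0.30, 0.29, 0.41} → pass.
TD (methods 1·2): 0.51 vs {0.25, 0.07, 0.59, 0.41, 0.41, 0.29} → fail.
1 of 4 fail.

1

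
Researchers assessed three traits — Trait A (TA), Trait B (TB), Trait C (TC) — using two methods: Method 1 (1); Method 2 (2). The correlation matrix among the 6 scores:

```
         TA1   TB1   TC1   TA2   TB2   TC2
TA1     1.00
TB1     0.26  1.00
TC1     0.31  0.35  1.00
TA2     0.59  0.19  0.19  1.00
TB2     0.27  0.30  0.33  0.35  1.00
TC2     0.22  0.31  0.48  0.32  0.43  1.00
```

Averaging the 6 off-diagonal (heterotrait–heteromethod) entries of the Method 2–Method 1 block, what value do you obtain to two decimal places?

0.25

HTHM values (method 2 × method 1): 0.19, 0.19, 0.27, 0.33, 0.22, 0.31; mean = 1.51/6 = 0.25.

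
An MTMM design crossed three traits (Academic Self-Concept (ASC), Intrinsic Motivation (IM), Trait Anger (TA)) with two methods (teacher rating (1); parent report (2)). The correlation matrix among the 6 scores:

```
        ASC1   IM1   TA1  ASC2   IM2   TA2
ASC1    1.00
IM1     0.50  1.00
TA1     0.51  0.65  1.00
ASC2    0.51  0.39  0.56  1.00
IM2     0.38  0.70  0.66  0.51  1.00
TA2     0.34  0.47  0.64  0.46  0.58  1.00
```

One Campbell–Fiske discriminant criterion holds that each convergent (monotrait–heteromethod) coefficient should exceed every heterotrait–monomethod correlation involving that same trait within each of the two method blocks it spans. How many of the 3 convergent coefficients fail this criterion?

Each convergent coefficient versus the relevant comparison correlations:
ASC (methods 1·2): 0.51 vs {0.50, 0.51, 0.51, 0.46} → fail.
IM (methods 1·2): 0.70 vs {0.50, 0.51, 0.65, 0.58} → pass.
TA (methods 1·2): 0.64 vs {0.51, 0.46, 0.65, 0.58} → fail.
2 of 3 fail.

2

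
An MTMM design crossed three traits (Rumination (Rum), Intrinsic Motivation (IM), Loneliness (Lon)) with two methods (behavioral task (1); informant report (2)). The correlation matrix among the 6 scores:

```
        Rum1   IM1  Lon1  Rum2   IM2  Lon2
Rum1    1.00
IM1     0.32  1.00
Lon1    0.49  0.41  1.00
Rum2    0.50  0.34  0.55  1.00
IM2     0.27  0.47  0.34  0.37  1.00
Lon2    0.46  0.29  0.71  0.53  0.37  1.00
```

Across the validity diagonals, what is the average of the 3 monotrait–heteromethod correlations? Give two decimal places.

Convergent values: 0.50, 0.47, 0.71; mean = 1.68/3 = 0.56.

0.56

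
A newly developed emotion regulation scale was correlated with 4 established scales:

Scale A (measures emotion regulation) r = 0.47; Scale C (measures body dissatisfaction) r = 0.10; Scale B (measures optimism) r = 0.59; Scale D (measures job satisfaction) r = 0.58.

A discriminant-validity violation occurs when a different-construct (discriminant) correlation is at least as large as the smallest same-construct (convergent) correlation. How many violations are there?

Convergent (same construct = emotion regulation): Scale A.
Smallest convergent = 0.47. Discriminant values: 0.10, 0.59, 0.58; count ≥ 0.47 → 2.

2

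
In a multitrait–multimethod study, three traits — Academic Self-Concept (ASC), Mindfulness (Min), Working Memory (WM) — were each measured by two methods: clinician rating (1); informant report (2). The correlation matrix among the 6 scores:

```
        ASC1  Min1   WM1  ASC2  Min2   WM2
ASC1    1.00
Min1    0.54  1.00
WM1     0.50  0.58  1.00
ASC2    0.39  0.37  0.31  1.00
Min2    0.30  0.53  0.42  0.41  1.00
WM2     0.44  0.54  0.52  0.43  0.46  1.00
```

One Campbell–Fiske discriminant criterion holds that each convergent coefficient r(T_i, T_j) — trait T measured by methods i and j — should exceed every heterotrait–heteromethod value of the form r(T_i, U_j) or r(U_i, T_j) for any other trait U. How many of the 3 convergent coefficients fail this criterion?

3

Checking each validity diagonal entry against its comparison values:
ASC (methods 1·2): 0.39 vs {0.30, 0.37, 0.44, 0.31} → fail.
Min (methods 1·2): 0.53 vs {0.37, 0.30, 0.54, 0.42} → fail.
WM (methods 1·2): 0.52 vs {0.31, 0.44, 0.42, 0.54} → fail.
3 of 3 fail.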